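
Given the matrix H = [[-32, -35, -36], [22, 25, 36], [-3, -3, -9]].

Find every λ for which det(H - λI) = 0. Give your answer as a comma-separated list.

-10, -9, 3

Compute the characteristic polynomial p(λ) = det(λI - H).
Expanding along the first row, p(λ) = λ^3 + 16λ^2 + 33λ - 270.
Rational-root test: λ = -9 gives p(-9) = 0.
Factor out (λ + 9): p(λ) = (λ + 9)·(λ^2 + 7λ - 30).
The quadratic factors as (λ + 10)·(λ - 3).
Eigenvalues: -10, -9, 3.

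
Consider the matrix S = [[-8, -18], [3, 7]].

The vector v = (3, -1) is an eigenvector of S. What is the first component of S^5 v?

First find the eigenvalue: Sv = (-6, 2) = -2·(3, -1), so λ = -2.
Then S^5 v = λ^5·v = (-2)^5·(3, -1) = -32·(3, -1) = (-96, 32).

-96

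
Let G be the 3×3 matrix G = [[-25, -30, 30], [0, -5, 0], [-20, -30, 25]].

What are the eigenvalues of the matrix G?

-5, -5, 5

The characteristic polynomial is p(r) = det(rI - G).
Expanding along the first row, p(r) = r^3 + 5r^2 - 25r - 125.
Try r = -5: p(-5) = 0, so -5 is a root.
Dividing by (r + 5) leaves r^2 - 25.
The quadratic factors as (r + 5)·(r - 5).
Eigenvalues: -5, -5, 5.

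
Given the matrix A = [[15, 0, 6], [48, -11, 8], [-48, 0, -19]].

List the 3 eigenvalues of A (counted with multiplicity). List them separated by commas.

The characteristic polynomial is p(t) = det(tI - A).
Cofactor expansion gives p(t) = t^3 + 15t^2 + 47t + 33.
Since p(-3) = 0, t = -3 is a root.
Dividing by (t + 3) leaves t^2 + 12t + 11.
The quadratic factors as (t + 11)·(t + 1).
Eigenvalues: -11, -3, -1.

-11, -3, -1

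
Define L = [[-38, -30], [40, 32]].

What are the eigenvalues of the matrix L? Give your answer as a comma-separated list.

-8, 2

det(L - λI) = (-38 - λ)(32 - λ) - (-30)·(40) = λ^2 + 6λ - 16.
This factors as (λ + 8)·(λ - 2) = 0.
Eigenvalues: -8, 2.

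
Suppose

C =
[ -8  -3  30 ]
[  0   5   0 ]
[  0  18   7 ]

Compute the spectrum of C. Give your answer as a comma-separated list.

-8, 5, 7

Set up det(μI - C) = 0.
Expanding the 3×3 determinant: p(μ) = μ^3 - 4μ^2 - 61μ + 280.
Try μ = 5: p(5) = 0, so 5 is a root.
Dividing by (μ - 5) leaves μ^2 + μ - 56.
The quadratic factors as (μ + 8)·(μ - 7).
Eigenvalues: -8, 5, 7.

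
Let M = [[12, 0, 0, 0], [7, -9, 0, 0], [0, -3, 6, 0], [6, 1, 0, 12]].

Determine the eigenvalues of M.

M is lower triangular, so its eigenvalues are the diagonal entries.
Diagonal: 12, -9, 6, 12.

-9, 6, 12, 12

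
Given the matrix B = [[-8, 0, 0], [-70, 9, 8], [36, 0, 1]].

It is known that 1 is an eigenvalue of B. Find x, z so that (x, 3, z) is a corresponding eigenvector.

0, -3

We need (B - 1I)v = 0.
B - 1I = [[-9, 0, 0], [-70, 8, 8], [36, 0, 0]].
Row 1: (-9)·x + (0)·3 + (0)·z = 0
Row 2: (-70)·x + (8)·3 + (8)·z = 0
Row 3: (36)·x + (0)·3 + (0)·z = 0
Solving gives x = 0, z = -3.
Check: B·(0, 3, -3) = (0, 3, -3) = 1·(0, 3, -3).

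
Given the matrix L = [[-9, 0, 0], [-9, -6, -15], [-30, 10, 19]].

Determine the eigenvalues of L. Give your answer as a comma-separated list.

Set up det(rI - L) = 0.
Cofactor expansion gives p(r) = r^3 - 4r^2 - 81r + 324.
Rational-root test: r = 4 gives p(4) = 0.
Factor out (r - 4): p(r) = (r - 4)·(r^2 - 81).
The quadratic factors as (r + 9)·(r - 9).
Eigenvalues: -9, 4, 9.

-9, 4, 9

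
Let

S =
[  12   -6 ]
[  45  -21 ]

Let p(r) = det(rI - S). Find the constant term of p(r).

p(r) = r^2 + 9r + 18.
The constant term is 18.

18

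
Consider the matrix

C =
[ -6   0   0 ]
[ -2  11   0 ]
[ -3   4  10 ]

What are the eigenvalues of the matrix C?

-6, 10, 11

C is lower triangular, so its eigenvalues are the diagonal entries.
Diagonal: -6, 11, 10.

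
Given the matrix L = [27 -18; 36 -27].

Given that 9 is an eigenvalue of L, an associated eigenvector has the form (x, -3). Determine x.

We need (L - 9I)v = 0.
L - 9I = [[18, -18], [36, -36]].
Row 1: (18)·x + (-18)·-3 = 0
Row 2: (36)·x + (-36)·-3 = 0
Solving gives x = -3.
Check: L·(-3, -3) = (-27, -27) = 9·(-3, -3).

-3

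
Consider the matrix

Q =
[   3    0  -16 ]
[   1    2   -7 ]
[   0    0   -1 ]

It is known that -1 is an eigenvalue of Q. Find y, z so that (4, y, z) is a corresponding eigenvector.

1, 1

We need (Q + 1I)v = 0.
Q + 1I = [[4, 0, -16], [1, 3, -7], [0, 0, 0]].
Row 1: (4)·4 + (0)·y + (-16)·z = 0
Row 2: (1)·4 + (3)·y + (-7)·z = 0
Row 3: (0)·4 + (0)·y + (0)·z = 0
Solving gives y = 1, z = 1.
Check: Q·(4, 1, 1) = (-4, -1, -1) = -1·(4, 1, 1).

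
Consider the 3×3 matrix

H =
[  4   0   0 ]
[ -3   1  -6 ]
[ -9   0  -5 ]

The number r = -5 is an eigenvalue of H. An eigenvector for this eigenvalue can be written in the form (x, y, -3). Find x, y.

We need (H + 5I)v = 0.
H + 5I = [[9, 0, 0], [-3, 6, -6], [-9, 0, 0]].
Row 1: (9)·x + (0)·y + (0)·-3 = 0
Row 2: (-3)·x + (6)·y + (-6)·-3 = 0
Row 3: (-9)·x + (0)·y + (0)·-3 = 0
Solving gives x = 0, y = -3.
Check: H·(0, -3, -3) = (0, 15, 15) = -5·(0, -3, -3).

0, -3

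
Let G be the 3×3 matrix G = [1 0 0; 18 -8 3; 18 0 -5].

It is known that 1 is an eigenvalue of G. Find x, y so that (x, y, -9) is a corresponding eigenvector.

We need (G - 1I)v = 0.
G - 1I = [[0, 0, 0], [18, -9, 3], [18, 0, -6]].
Row 1: (0)·x + (0)·y + (0)·-9 = 0
Row 2: (18)·x + (-9)·y + (3)·-9 = 0
Row 3: (18)·x + (0)·y + (-6)·-9 = 0
Solving gives x = -3, y = -9.
Check: G·(-3, -9, -9) = (-3, -9, -9) = 1·(-3, -9, -9).

-3, -9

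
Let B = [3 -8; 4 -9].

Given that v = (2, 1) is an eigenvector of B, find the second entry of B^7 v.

-1

First find the eigenvalue: Bv = (-2, -1) = -1·(2, 1), so λ = -1.
Then B^7 v = λ^7·v = (-1)^7·(2, 1) = -1·(2, 1) = (-2, -1).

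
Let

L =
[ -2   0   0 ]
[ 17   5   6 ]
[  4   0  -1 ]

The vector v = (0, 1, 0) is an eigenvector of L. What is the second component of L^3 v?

125

First find the eigenvalue: Lv = (0, 5, 0) = 5·(0, 1, 0), so λ = 5.
Then L^3 v = λ^3·v = 5^3·(0, 1, 0) = 125·(0, 1, 0) = (0, 125, 0).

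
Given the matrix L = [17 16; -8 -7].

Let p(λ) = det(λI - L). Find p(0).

p(0) = det(0·I − L) = det(−L) = (−1)^2·det(L).
det(L) = 9, so p(0) = 9.

9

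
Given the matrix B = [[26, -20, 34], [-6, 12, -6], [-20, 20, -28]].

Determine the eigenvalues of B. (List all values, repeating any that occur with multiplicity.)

-8, 6, 12

Set up det(lambda·I - B) = 0.
Cofactor expansion gives p(lambda) = lambda^3 - 10·lambda^2 - 72·lambda + 576.
Since p(-8) = 0, lambda = -8 is a root.
Dividing by (lambda + 8) leaves lambda^2 - 18·lambda + 72.
The quadratic factors as (lambda - 6)·(lambda - 12).
Eigenvalues: -8, 6, 12.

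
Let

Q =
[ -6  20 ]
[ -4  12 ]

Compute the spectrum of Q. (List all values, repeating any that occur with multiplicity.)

2, 4

det(Q - sI) = (-6 - s)(12 - s) - (20)·(-4) = s^2 - 6s + 8.
This factors as (s - 2)·(s - 4) = 0.
Eigenvalues: 2, 4.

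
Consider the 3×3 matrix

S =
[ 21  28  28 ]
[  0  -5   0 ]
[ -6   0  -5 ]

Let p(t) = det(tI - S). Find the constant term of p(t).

315

p(t) = t^3 - 11t^2 - 17t + 315.
The constant term is 315.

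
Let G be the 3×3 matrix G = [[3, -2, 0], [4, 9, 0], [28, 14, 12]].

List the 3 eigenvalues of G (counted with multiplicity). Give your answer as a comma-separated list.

The characteristic polynomial is p(λ) = det(λI - G).
Expanding the 3×3 determinant: p(λ) = λ^3 - 24λ^2 + 179λ - 420.
Since p(5) = 0, λ = 5 is a root.
Dividing by (λ - 5) leaves λ^2 - 19λ + 84.
The quadratic factors as (λ - 7)·(λ - 12).
Eigenvalues: 5, 7, 12.

5, 7, 12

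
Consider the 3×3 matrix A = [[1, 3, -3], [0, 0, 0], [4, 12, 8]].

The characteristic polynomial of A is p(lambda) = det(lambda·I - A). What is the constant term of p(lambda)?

p(lambda) = lambda^3 - 9·lambda^2 + 20·lambda.
The constant term is 0.

0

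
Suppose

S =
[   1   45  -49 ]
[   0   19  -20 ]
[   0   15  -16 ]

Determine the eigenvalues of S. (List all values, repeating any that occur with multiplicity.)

-1, 1, 4

Compute the characteristic polynomial p(μ) = det(μI - S).
Cofactor expansion gives p(μ) = μ^3 - 4μ^2 - μ + 4.
Rational-root test: μ = 1 gives p(1) = 0.
Dividing by (μ - 1) leaves μ^2 - 3μ - 4.
The quadratic factors as (μ + 1)·(μ - 4).
Eigenvalues: -1, 1, 4.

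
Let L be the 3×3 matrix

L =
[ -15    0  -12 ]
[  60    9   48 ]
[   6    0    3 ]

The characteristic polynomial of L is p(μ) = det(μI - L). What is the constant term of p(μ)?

p(μ) = μ^3 + 3μ^2 - 81μ - 243.
The constant term is -243.

-243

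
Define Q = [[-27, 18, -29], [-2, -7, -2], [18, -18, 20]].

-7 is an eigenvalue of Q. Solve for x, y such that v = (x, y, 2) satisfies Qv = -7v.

-2, 1

We need (Q + 7I)v = 0.
Q + 7I = [[-20, 18, -29], [-2, 0, -2], [18, -18, 27]].
Row 1: (-20)·x + (18)·y + (-29)·2 = 0
Row 2: (-2)·x + (0)·y + (-2)·2 = 0
Row 3: (18)·x + (-18)·y + (27)·2 = 0
Solving gives x = -2, y = 1.
Check: Q·(-2, 1, 2) = (14, -7, -14) = -7·(-2, 1, 2).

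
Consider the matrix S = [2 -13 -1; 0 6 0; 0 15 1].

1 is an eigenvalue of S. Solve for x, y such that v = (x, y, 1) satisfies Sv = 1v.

We need (S - 1I)v = 0.
S - 1I = [[1, -13, -1], [0, 5, 0], [0, 15, 0]].
Row 1: (1)·x + (-13)·y + (-1)·1 = 0
Row 2: (0)·x + (5)·y + (0)·1 = 0
Row 3: (0)·x + (15)·y + (0)·1 = 0
Solving gives x = 1, y = 0.
Check: S·(1, 0, 1) = (1, 0, 1) = 1·(1, 0, 1).

1, 0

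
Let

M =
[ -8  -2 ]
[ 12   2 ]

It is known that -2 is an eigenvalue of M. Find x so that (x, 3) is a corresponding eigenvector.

-1

We need (M + 2I)v = 0.
M + 2I = [[-6, -2], [12, 4]].
Row 1: (-6)·x + (-2)·3 = 0
Row 2: (12)·x + (4)·3 = 0
Solving gives x = -1.
Check: M·(-1, 3) = (2, -6) = -2·(-1, 3).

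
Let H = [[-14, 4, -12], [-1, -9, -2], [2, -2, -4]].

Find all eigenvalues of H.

The characteristic polynomial is p(t) = det(tI - H).
Cofactor expansion gives p(t) = t^3 + 27t^2 + 242t + 720.
Rational-root test: t = -9 gives p(-9) = 0.
Factor out (t + 9): p(t) = (t + 9)·(t^2 + 18t + 80).
The quadratic factors as (t + 10)·(t + 8).
Eigenvalues: -10, -9, -8.

-10, -9, -8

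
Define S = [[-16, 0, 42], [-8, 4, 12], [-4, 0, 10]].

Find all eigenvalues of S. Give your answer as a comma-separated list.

The characteristic polynomial is p(lambda) = det(lambda·I - S).
Cofactor expansion gives p(lambda) = lambda^3 + 2·lambda^2 - 16·lambda - 32.
Rational-root test: lambda = -2 gives p(-2) = 0.
Factor out (lambda + 2): p(lambda) = (lambda + 2)·(lambda^2 - 16).
The quadratic factors as (lambda + 4)·(lambda - 4).
Eigenvalues: -4, -2, 4.

-4, -2, 4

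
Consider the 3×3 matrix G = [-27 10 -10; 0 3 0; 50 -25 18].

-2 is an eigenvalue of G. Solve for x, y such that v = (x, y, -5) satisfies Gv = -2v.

2, 0

We need (G + 2I)v = 0.
G + 2I = [[-25, 10, -10], [0, 5, 0], [50, -25, 20]].
Row 1: (-25)·x + (10)·y + (-10)·-5 = 0
Row 2: (0)·x + (5)·y + (0)·-5 = 0
Row 3: (50)·x + (-25)·y + (20)·-5 = 0
Solving gives x = 2, y = 0.
Check: G·(2, 0, -5) = (-4, 0, 10) = -2·(2, 0, -5).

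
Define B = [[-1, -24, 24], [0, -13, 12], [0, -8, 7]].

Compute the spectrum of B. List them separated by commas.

-5, -1, -1

Compute the characteristic polynomial p(t) = det(tI - B).
Cofactor expansion gives p(t) = t^3 + 7t^2 + 11t + 5.
Try t = -5: p(-5) = 0, so -5 is a root.
Factor out (t + 5): p(t) = (t + 5)·(t^2 + 2t + 1).
The quadratic factor is (t + 1)^2.
Eigenvalues: -5, -1, -1.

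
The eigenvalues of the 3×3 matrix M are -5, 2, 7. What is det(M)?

det(M) is the product of the eigenvalues: (-5) · (2) · (7) = -70.

-70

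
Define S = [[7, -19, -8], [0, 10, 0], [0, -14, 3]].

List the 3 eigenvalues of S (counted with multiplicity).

Compute the characteristic polynomial p(μ) = det(μI - S).
Cofactor expansion gives p(μ) = μ^3 - 20μ^2 + 121μ - 210.
Rational-root test: μ = 3 gives p(3) = 0.
Dividing by (μ - 3) leaves μ^2 - 17μ + 70.
The quadratic factors as (μ - 7)·(μ - 10).
Eigenvalues: 3, 7, 10.

3, 7, 10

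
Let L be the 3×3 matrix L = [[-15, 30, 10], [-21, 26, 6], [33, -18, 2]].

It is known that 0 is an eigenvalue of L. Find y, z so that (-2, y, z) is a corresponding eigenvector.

We need (L)v = 0.
L = [[-15, 30, 10], [-21, 26, 6], [33, -18, 2]].
Row 1: (-15)·-2 + (30)·y + (10)·z = 0
Row 2: (-21)·-2 + (26)·y + (6)·z = 0
Row 3: (33)·-2 + (-18)·y + (2)·z = 0
Solving gives y = -3, z = 6.
Check: L·(-2, -3, 6) = (0, 0, 0) = 0·(-2, -3, 6).

-3, 6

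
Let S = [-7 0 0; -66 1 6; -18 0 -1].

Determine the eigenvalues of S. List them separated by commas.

The characteristic polynomial is p(t) = det(tI - S).
Cofactor expansion gives p(t) = t^3 + 7t^2 - t - 7.
Try t = 1: p(1) = 0, so 1 is a root.
Dividing by (t - 1) leaves t^2 + 8t + 7.
The quadratic factors as (t + 7)·(t + 1).
Eigenvalues: -7, -1, 1.

-7, -1, 1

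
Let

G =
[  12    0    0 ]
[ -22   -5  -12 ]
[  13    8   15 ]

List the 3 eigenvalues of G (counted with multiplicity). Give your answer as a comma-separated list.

3, 7, 12

Set up det(tI - G) = 0.
Expanding along the first row, p(t) = t^3 - 22t^2 + 141t - 252.
Since p(3) = 0, t = 3 is a root.
Factor out (t - 3): p(t) = (t - 3)·(t^2 - 19t + 84).
The quadratic factors as (t - 7)·(t - 12).
Eigenvalues: 3, 7, 12.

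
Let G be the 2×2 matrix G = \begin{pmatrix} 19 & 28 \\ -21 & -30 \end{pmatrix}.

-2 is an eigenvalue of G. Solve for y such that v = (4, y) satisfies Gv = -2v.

-3

We need (G + 2I)v = 0.
G + 2I = [[21, 28], [-21, -28]].
Row 1: (21)·4 + (28)·y = 0
Row 2: (-21)·4 + (-28)·y = 0
Solving gives y = -3.
Check: G·(4, -3) = (-8, 6) = -2·(4, -3).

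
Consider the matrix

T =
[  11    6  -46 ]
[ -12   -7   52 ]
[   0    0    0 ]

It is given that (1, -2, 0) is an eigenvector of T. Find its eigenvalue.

-1

Compute Tv: T·(1, -2, 0) = (-1, 2, 0).
Since Tv = λv, compare component 1: -1 = λ·1, so λ = -1.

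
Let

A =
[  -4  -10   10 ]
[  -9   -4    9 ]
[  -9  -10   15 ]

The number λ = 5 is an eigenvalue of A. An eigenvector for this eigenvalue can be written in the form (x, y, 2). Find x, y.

0, 2

We need (A - 5I)v = 0.
A - 5I = [[-9, -10, 10], [-9, -9, 9], [-9, -10, 10]].
Row 1: (-9)·x + (-10)·y + (10)·2 = 0
Row 2: (-9)·x + (-9)·y + (9)·2 = 0
Row 3: (-9)·x + (-10)·y + (10)·2 = 0
Solving gives x = 0, y = 2.
Check: A·(0, 2, 2) = (0, 10, 10) = 5·(0, 2, 2).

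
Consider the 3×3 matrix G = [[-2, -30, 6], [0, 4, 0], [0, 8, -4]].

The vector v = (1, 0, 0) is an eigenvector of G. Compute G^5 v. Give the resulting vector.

(-32, 0, 0)

First find the eigenvalue: Gv = (-2, 0, 0) = -2·(1, 0, 0), so λ = -2.
Then G^5 v = λ^5·v = (-2)^5·(1, 0, 0) = -32·(1, 0, 0) = (-32, 0, 0).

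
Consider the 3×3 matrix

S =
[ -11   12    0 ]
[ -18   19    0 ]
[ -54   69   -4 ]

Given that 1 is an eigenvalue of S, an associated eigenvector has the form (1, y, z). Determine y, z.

We need (S - 1I)v = 0.
S - 1I = [[-12, 12, 0], [-18, 18, 0], [-54, 69, -5]].
Row 1: (-12)·1 + (12)·y + (0)·z = 0
Row 2: (-18)·1 + (18)·y + (0)·z = 0
Row 3: (-54)·1 + (69)·y + (-5)·z = 0
Solving gives y = 1, z = 3.
Check: S·(1, 1, 3) = (1, 1, 3) = 1·(1, 1, 3).

1, 3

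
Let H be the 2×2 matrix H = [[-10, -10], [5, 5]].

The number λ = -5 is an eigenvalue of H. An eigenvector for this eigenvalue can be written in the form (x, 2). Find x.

-4

We need (H + 5I)v = 0.
H + 5I = [[-5, -10], [5, 10]].
Row 1: (-5)·x + (-10)·2 = 0
Row 2: (5)·x + (10)·2 = 0
Solving gives x = -4.
Check: H·(-4, 2) = (20, -10) = -5·(-4, 2).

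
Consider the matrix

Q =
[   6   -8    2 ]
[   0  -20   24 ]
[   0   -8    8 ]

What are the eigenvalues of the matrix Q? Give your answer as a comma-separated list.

Set up det(tI - Q) = 0.
Expanding the 3×3 determinant: p(t) = t^3 + 6t^2 - 40t - 192.
Rational-root test: t = 6 gives p(6) = 0.
Factor out (t - 6): p(t) = (t - 6)·(t^2 + 12t + 32).
The quadratic factors as (t + 8)·(t + 4).
Eigenvalues: -8, -4, 6.

-8, -4, 6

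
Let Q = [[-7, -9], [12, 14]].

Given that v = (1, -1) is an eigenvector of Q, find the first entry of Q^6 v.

64

First find the eigenvalue: Qv = (2, -2) = 2·(1, -1), so λ = 2.
Then Q^6 v = λ^6·v = 2^6·(1, -1) = 64·(1, -1) = (64, -64).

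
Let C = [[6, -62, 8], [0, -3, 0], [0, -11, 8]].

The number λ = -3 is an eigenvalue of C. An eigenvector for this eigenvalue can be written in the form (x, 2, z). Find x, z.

We need (C + 3I)v = 0.
C + 3I = [[9, -62, 8], [0, 0, 0], [0, -11, 11]].
Row 1: (9)·x + (-62)·2 + (8)·z = 0
Row 2: (0)·x + (0)·2 + (0)·z = 0
Row 3: (0)·x + (-11)·2 + (11)·z = 0
Solving gives x = 12, z = 2.
Check: C·(12, 2, 2) = (-36, -6, -6) = -3·(12, 2, 2).

12, 2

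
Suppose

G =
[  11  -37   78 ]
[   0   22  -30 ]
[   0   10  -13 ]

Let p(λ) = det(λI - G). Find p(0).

-154

p(0) = det(0·I − G) = det(−G) = (−1)^3·det(G).
det(G) = 154, so p(0) = -154.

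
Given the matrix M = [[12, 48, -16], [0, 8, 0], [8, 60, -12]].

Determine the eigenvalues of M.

Compute the characteristic polynomial p(s) = det(sI - M).
Cofactor expansion gives p(s) = s^3 - 8s^2 - 16s + 128.
Try s = -4: p(-4) = 0, so -4 is a root.
Dividing by (s + 4) leaves s^2 - 12s + 32.
The quadratic factors as (s - 4)·(s - 8).
Eigenvalues: -4, 4, 8.

-4, 4, 8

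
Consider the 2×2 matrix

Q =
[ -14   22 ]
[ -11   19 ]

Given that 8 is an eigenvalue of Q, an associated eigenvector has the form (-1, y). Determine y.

-1

We need (Q - 8I)v = 0.
Q - 8I = [[-22, 22], [-11, 11]].
Row 1: (-22)·-1 + (22)·y = 0
Row 2: (-11)·-1 + (11)·y = 0
Solving gives y = -1.
Check: Q·(-1, -1) = (-8, -8) = 8·(-1, -1).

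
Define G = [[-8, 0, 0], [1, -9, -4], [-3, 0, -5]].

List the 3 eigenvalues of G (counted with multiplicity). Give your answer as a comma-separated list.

-9, -8, -5

The characteristic polynomial is p(lambda) = det(lambda·I - G).
Expanding the 3×3 determinant: p(lambda) = lambda^3 + 22·lambda^2 + 157·lambda + 360.
Since p(-5) = 0, lambda = -5 is a root.
Factor out (lambda + 5): p(lambda) = (lambda + 5)·(lambda^2 + 17·lambda + 72).
The quadratic factors as (lambda + 9)·(lambda + 8).
Eigenvalues: -9, -8, -5.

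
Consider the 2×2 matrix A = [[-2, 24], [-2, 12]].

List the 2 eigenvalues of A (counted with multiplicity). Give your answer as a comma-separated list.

det(A - lambda·I) = (-2 - lambda)(12 - lambda) - (24)·(-2) = lambda^2 - 10·lambda + 24.
This factors as (lambda - 4)·(lambda - 6) = 0.
Eigenvalues: 4, 6.

4, 6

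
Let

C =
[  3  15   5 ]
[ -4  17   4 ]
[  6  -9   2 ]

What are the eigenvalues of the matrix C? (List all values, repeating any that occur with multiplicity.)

Set up det(λI - C) = 0.
Expanding along the first row, p(λ) = λ^3 - 22λ^2 + 157λ - 360.
Rational-root test: λ = 5 gives p(5) = 0.
Factor out (λ - 5): p(λ) = (λ - 5)·(λ^2 - 17λ + 72).
The quadratic factors as (λ - 8)·(λ - 9).
Eigenvalues: 5, 8, 9.

5, 8, 9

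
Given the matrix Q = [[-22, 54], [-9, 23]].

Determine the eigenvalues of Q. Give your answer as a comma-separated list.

det(Q - μI) = (-22 - μ)(23 - μ) - (54)·(-9) = μ^2 - μ - 20.
This factors as (μ + 4)·(μ - 5) = 0.
Eigenvalues: -4, 5.

-4, 5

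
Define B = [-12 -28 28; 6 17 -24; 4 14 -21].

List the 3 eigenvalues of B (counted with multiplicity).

Set up det(μI - B) = 0.
Expanding along the first row, p(μ) = μ^3 + 16μ^2 + 83μ + 140.
Try μ = -4: p(-4) = 0, so -4 is a root.
Factor out (μ + 4): p(μ) = (μ + 4)·(μ^2 + 12μ + 35).
The quadratic factors as (μ + 7)·(μ + 5).
Eigenvalues: -7, -5, -4.

-7, -5, -4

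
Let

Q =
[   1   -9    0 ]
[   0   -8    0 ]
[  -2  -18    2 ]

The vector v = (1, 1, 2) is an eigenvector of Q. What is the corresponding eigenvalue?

-8

Compute Qv: Q·(1, 1, 2) = (-8, -8, -16).
Since Qv = λv, compare component 1: -8 = λ·1, so λ = -8.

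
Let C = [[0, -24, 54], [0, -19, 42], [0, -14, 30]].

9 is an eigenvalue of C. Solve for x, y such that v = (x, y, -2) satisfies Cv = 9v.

We need (C - 9I)v = 0.
C - 9I = [[-9, -24, 54], [0, -28, 42], [0, -14, 21]].
Row 1: (-9)·x + (-24)·y + (54)·-2 = 0
Row 2: (0)·x + (-28)·y + (42)·-2 = 0
Row 3: (0)·x + (-14)·y + (21)·-2 = 0
Solving gives x = -4, y = -3.
Check: C·(-4, -3, -2) = (-36, -27, -18) = 9·(-4, -3, -2).

-4, -3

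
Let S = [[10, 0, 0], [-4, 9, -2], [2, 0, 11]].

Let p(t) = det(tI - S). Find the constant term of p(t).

p(t) = t^3 - 30t^2 + 299t - 990.
The constant term is -990.

-990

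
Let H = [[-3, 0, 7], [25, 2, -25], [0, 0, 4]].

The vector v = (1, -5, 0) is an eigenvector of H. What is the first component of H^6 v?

729

First find the eigenvalue: Hv = (-3, 15, 0) = -3·(1, -5, 0), so λ = -3.
Then H^6 v = λ^6·v = (-3)^6·(1, -5, 0) = 729·(1, -5, 0) = (729, -3645, 0).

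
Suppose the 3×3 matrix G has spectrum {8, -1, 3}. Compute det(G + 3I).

132

If G has eigenvalues 8, -1, 3, then G + 3I has eigenvalues 11, 2, 6.
det(G + 3I) = (11) · (2) · (6) = 132.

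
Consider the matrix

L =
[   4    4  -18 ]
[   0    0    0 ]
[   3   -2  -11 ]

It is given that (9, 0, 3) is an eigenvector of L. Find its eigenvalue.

Compute Lv: L·(9, 0, 3) = (-18, 0, -6).
Since Lv = λv, compare component 1: -18 = λ·9, so λ = -2.

-2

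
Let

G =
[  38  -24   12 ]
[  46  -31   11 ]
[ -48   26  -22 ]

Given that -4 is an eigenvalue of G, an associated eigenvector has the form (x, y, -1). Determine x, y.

We need (G + 4I)v = 0.
G + 4I = [[42, -24, 12], [46, -27, 11], [-48, 26, -18]].
Row 1: (42)·x + (-24)·y + (12)·-1 = 0
Row 2: (46)·x + (-27)·y + (11)·-1 = 0
Row 3: (-48)·x + (26)·y + (-18)·-1 = 0
Solving gives x = 2, y = 3.
Check: G·(2, 3, -1) = (-8, -12, 4) = -4·(2, 3, -1).

2, 3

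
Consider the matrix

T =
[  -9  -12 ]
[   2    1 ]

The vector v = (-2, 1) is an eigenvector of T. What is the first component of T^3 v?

54

First find the eigenvalue: Tv = (6, -3) = -3·(-2, 1), so λ = -3.
Then T^3 v = λ^3·v = (-3)^3·(-2, 1) = -27·(-2, 1) = (54, -27).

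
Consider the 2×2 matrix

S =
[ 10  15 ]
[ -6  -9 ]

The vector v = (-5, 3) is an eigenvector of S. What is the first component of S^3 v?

First find the eigenvalue: Sv = (-5, 3) = 1·(-5, 3), so λ = 1.
Then S^3 v = λ^3·v = 1^3·(-5, 3) = 1·(-5, 3) = (-5, 3).

-5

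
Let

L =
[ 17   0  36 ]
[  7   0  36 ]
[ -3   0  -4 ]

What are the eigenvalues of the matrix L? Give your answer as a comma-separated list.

Set up det(tI - L) = 0.
Cofactor expansion gives p(t) = t^3 - 13t^2 + 40t.
Rational-root test: t = 8 gives p(8) = 0.
Factor out (t - 8): p(t) = (t - 8)·(t^2 - 5t).
The quadratic factors as t·(t - 5).
Eigenvalues: 0, 5, 8.

0, 5, 8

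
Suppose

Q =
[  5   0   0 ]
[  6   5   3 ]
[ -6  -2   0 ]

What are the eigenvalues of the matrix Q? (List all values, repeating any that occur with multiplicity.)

2, 3, 5

Set up det(λI - Q) = 0.
Expanding along the first row, p(λ) = λ^3 - 10λ^2 + 31λ - 30.
Try λ = 2: p(2) = 0, so 2 is a root.
Dividing by (λ - 2) leaves λ^2 - 8λ + 15.
The quadratic factors as (λ - 3)·(λ - 5).
Eigenvalues: 2, 3, 5.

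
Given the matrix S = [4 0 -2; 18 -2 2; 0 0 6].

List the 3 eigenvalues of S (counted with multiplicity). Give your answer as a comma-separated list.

-2, 4, 6

Set up det(tI - S) = 0.
Expanding along the first row, p(t) = t^3 - 8t^2 + 4t + 48.
Since p(-2) = 0, t = -2 is a root.
Factor out (t + 2): p(t) = (t + 2)·(t^2 - 10t + 24).
The quadratic factors as (t - 4)·(t - 6).
Eigenvalues: -2, 4, 6.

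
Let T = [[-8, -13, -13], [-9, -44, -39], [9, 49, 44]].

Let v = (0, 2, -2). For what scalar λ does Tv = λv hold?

Compute Tv: T·(0, 2, -2) = (0, -10, 10).
Since Tv = λv, compare component 2: -10 = λ·2, so λ = -5.

-5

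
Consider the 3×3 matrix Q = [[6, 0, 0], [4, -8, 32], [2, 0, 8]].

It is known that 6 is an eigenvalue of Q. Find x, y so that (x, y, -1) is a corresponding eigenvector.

1, -2

We need (Q - 6I)v = 0.
Q - 6I = [[0, 0, 0], [4, -14, 32], [2, 0, 2]].
Row 1: (0)·x + (0)·y + (0)·-1 = 0
Row 2: (4)·x + (-14)·y + (32)·-1 = 0
Row 3: (2)·x + (0)·y + (2)·-1 = 0
Solving gives x = 1, y = -2.
Check: Q·(1, -2, -1) = (6, -12, -6) = 6·(1, -2, -1).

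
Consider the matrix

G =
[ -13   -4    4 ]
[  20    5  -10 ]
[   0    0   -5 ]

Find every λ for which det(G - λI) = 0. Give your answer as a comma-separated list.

Set up det(λI - G) = 0.
Expanding along the first row, p(λ) = λ^3 + 13λ^2 + 55λ + 75.
Rational-root test: λ = -3 gives p(-3) = 0.
Dividing by (λ + 3) leaves λ^2 + 10λ + 25.
The quadratic factor is (λ + 5)^2.
Eigenvalues: -5, -5, -3.

-5, -5, -3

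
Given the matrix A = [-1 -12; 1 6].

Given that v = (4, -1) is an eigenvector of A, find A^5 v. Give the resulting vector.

First find the eigenvalue: Av = (8, -2) = 2·(4, -1), so λ = 2.
Then A^5 v = λ^5·v = 2^5·(4, -1) = 32·(4, -1) = (128, -32).

(128, -32)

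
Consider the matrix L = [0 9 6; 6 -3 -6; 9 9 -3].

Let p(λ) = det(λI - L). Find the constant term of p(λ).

-162

p(λ) = λ^3 + 6λ^2 - 45λ - 162.
The constant term is -162.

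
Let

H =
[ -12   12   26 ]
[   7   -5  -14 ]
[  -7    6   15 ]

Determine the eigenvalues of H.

-5, 1, 2

The characteristic polynomial is p(λ) = det(λI - H).
Expanding along the first row, p(λ) = λ^3 + 2λ^2 - 13λ + 10.
Try λ = 1: p(1) = 0, so 1 is a root.
Dividing by (λ - 1) leaves λ^2 + 3λ - 10.
The quadratic factors as (λ + 5)·(λ - 2).
Eigenvalues: -5, 1, 2.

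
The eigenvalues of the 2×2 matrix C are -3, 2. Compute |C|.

det(C) is the product of the eigenvalues: (-3) · (2) = -6.

-6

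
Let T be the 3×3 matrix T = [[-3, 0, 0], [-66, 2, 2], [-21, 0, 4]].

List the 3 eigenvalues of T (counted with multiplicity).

The characteristic polynomial is p(r) = det(rI - T).
Expanding along the first row, p(r) = r^3 - 3r^2 - 10r + 24.
Rational-root test: r = 2 gives p(2) = 0.
Factor out (r - 2): p(r) = (r - 2)·(r^2 - r - 12).
The quadratic factors as (r + 3)·(r - 4).
Eigenvalues: -3, 2, 4.

-3, 2, 4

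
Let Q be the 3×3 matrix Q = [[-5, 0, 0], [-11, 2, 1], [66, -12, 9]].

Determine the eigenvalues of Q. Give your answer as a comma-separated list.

The characteristic polynomial is p(r) = det(rI - Q).
Expanding the 3×3 determinant: p(r) = r^3 - 6r^2 - 25r + 150.
Since p(5) = 0, r = 5 is a root.
Factor out (r - 5): p(r) = (r - 5)·(r^2 - r - 30).
The quadratic factors as (r + 5)·(r - 6).
Eigenvalues: -5, 5, 6.

-5, 5, 6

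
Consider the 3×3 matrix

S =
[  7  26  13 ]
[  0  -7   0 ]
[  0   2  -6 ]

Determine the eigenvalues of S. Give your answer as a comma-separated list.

Set up det(tI - S) = 0.
Expanding the 3×3 determinant: p(t) = t^3 + 6t^2 - 49t - 294.
Rational-root test: t = 7 gives p(7) = 0.
Factor out (t - 7): p(t) = (t - 7)·(t^2 + 13t + 42).
The quadratic factors as (t + 7)·(t + 6).
Eigenvalues: -7, -6, 7.

-7, -6, 7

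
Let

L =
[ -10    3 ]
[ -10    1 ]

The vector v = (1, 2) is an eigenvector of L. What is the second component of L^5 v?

-2048

First find the eigenvalue: Lv = (-4, -8) = -4·(1, 2), so λ = -4.
Then L^5 v = λ^5·v = (-4)^5·(1, 2) = -1024·(1, 2) = (-1024, -2048).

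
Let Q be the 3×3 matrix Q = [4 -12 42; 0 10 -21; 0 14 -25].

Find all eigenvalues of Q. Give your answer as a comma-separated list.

The characteristic polynomial is p(r) = det(rI - Q).
Expanding the 3×3 determinant: p(r) = r^3 + 11r^2 - 16r - 176.
Since p(4) = 0, r = 4 is a root.
Factor out (r - 4): p(r) = (r - 4)·(r^2 + 15r + 44).
The quadratic factors as (r + 11)·(r + 4).
Eigenvalues: -11, -4, 4.

-11, -4, 4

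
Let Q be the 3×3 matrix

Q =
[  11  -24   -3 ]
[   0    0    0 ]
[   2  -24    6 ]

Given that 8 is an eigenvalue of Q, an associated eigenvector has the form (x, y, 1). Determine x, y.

1, 0

We need (Q - 8I)v = 0.
Q - 8I = [[3, -24, -3], [0, -8, 0], [2, -24, -2]].
Row 1: (3)·x + (-24)·y + (-3)·1 = 0
Row 2: (0)·x + (-8)·y + (0)·1 = 0
Row 3: (2)·x + (-24)·y + (-2)·1 = 0
Solving gives x = 1, y = 0.
Check: Q·(1, 0, 1) = (8, 0, 8) = 8·(1, 0, 1).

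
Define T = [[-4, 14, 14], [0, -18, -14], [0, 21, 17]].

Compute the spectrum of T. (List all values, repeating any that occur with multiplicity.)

Compute the characteristic polynomial p(r) = det(rI - T).
Cofactor expansion gives p(r) = r^3 + 5r^2 - 8r - 48.
Try r = 3: p(3) = 0, so 3 is a root.
Dividing by (r - 3) leaves r^2 + 8r + 16.
The quadratic factor is (r + 4)^2.
Eigenvalues: -4, -4, 3.

-4, -4, 3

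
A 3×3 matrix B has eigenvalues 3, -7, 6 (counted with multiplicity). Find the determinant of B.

-126

det(B) is the product of the eigenvalues: (3) · (-7) · (6) = -126.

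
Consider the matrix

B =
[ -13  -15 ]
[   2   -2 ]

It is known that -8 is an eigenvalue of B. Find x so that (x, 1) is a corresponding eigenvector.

-3

We need (B + 8I)v = 0.
B + 8I = [[-5, -15], [2, 6]].
Row 1: (-5)·x + (-15)·1 = 0
Row 2: (2)·x + (6)·1 = 0
Solving gives x = -3.
Check: B·(-3, 1) = (24, -8) = -8·(-3, 1).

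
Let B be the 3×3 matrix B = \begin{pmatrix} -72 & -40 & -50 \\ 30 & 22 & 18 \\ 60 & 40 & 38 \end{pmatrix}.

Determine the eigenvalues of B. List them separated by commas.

The characteristic polynomial is p(μ) = det(μI - B).
Cofactor expansion gives p(μ) = μ^3 + 12μ^2 - 4μ - 48.
Since p(-12) = 0, μ = -12 is a root.
Factor out (μ + 12): p(μ) = (μ + 12)·(μ^2 - 4).
The quadratic factors as (μ + 2)·(μ - 2).
Eigenvalues: -12, -2, 2.

-12, -2, 2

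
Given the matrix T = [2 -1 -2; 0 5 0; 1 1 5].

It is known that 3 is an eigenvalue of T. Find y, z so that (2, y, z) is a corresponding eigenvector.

We need (T - 3I)v = 0.
T - 3I = [[-1, -1, -2], [0, 2, 0], [1, 1, 2]].
Row 1: (-1)·2 + (-1)·y + (-2)·z = 0
Row 2: (0)·2 + (2)·y + (0)·z = 0
Row 3: (1)·2 + (1)·y + (2)·z = 0
Solving gives y = 0, z = -1.
Check: T·(2, 0, -1) = (6, 0, -3) = 3·(2, 0, -1).

0, -1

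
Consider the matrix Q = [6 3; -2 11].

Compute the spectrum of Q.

det(Q - λI) = (6 - λ)(11 - λ) - (3)·(-2) = λ^2 - 17λ + 72.
This factors as (λ - 8)·(λ - 9) = 0.
Eigenvalues: 8, 9.

8, 9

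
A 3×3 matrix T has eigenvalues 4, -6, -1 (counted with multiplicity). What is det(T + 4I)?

-48

If T has eigenvalues 4, -6, -1, then T + 4I has eigenvalues 8, -2, 3.
det(T + 4I) = (8) · (-2) · (3) = -48.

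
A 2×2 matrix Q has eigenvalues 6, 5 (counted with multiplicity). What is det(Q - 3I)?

6

If Q has eigenvalues 6, 5, then Q - 3I has eigenvalues 3, 2.
det(Q - 3I) = (3) · (2) = 6.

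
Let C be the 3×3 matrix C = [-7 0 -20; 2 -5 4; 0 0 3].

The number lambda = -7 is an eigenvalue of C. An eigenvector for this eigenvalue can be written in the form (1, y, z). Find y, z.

We need (C + 7I)v = 0.
C + 7I = [[0, 0, -20], [2, 2, 4], [0, 0, 10]].
Row 1: (0)·1 + (0)·y + (-20)·z = 0
Row 2: (2)·1 + (2)·y + (4)·z = 0
Row 3: (0)·1 + (0)·y + (10)·z = 0
Solving gives y = -1, z = 0.
Check: C·(1, -1, 0) = (-7, 7, 0) = -7·(1, -1, 0).

-1, 0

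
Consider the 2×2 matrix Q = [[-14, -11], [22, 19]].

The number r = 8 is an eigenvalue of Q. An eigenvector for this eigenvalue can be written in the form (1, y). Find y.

We need (Q - 8I)v = 0.
Q - 8I = [[-22, -11], [22, 11]].
Row 1: (-22)·1 + (-11)·y = 0
Row 2: (22)·1 + (11)·y = 0
Solving gives y = -2.
Check: Q·(1, -2) = (8, -16) = 8·(1, -2).

-2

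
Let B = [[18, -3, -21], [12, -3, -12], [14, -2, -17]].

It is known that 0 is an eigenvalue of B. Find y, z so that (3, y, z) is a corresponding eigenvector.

We need (B)v = 0.
B = [[18, -3, -21], [12, -3, -12], [14, -2, -17]].
Row 1: (18)·3 + (-3)·y + (-21)·z = 0
Row 2: (12)·3 + (-3)·y + (-12)·z = 0
Row 3: (14)·3 + (-2)·y + (-17)·z = 0
Solving gives y = 4, z = 2.
Check: B·(3, 4, 2) = (0, 0, 0) = 0·(3, 4, 2).

4, 2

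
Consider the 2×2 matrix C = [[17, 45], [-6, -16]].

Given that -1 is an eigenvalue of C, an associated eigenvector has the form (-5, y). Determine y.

We need (C + 1I)v = 0.
C + 1I = [[18, 45], [-6, -15]].
Row 1: (18)·-5 + (45)·y = 0
Row 2: (-6)·-5 + (-15)·y = 0
Solving gives y = 2.
Check: C·(-5, 2) = (5, -2) = -1·(-5, 2).

2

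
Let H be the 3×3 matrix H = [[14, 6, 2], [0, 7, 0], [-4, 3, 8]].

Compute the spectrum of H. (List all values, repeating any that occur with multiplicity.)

7, 10, 12

Set up det(μI - H) = 0.
Expanding along the first row, p(μ) = μ^3 - 29μ^2 + 274μ - 840.
Since p(7) = 0, μ = 7 is a root.
Factor out (μ - 7): p(μ) = (μ - 7)·(μ^2 - 22μ + 120).
The quadratic factors as (μ - 10)·(μ - 12).
Eigenvalues: 7, 10, 12.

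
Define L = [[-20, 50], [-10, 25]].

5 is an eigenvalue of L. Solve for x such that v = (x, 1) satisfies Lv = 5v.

We need (L - 5I)v = 0.
L - 5I = [[-25, 50], [-10, 20]].
Row 1: (-25)·x + (50)·1 = 0
Row 2: (-10)·x + (20)·1 = 0
Solving gives x = 2.
Check: L·(2, 1) = (10, 5) = 5·(2, 1).

2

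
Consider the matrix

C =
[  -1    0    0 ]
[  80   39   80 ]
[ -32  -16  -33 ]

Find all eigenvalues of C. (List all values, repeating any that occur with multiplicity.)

Compute the characteristic polynomial p(r) = det(rI - C).
Cofactor expansion gives p(r) = r^3 - 5r^2 - 13r - 7.
Try r = 7: p(7) = 0, so 7 is a root.
Dividing by (r - 7) leaves r^2 + 2r + 1.
The quadratic factor is (r + 1)^2.
Eigenvalues: -1, -1, 7.

-1, -1, 7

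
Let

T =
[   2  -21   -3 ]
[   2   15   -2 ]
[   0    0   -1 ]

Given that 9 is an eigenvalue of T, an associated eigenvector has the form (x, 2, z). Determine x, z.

We need (T - 9I)v = 0.
T - 9I = [[-7, -21, -3], [2, 6, -2], [0, 0, -10]].
Row 1: (-7)·x + (-21)·2 + (-3)·z = 0
Row 2: (2)·x + (6)·2 + (-2)·z = 0
Row 3: (0)·x + (0)·2 + (-10)·z = 0
Solving gives x = -6, z = 0.
Check: T·(-6, 2, 0) = (-54, 18, 0) = 9·(-6, 2, 0).

-6, 0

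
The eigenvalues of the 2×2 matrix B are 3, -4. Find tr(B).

-1

trace(B) is the sum of the eigenvalues: (3) + (-4) = -1.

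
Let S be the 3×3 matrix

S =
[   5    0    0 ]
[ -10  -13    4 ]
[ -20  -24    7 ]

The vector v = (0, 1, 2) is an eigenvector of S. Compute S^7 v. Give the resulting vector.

(0, -78125, -156250)

First find the eigenvalue: Sv = (0, -5, -10) = -5·(0, 1, 2), so λ = -5.
Then S^7 v = λ^7·v = (-5)^7·(0, 1, 2) = -78125·(0, 1, 2) = (0, -78125, -156250).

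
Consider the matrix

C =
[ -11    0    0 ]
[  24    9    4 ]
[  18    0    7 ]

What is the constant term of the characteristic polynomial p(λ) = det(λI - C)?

p(0) = det(0·I − C) = det(−C) = (−1)^3·det(C).
det(C) = -693, so p(0) = 693.

693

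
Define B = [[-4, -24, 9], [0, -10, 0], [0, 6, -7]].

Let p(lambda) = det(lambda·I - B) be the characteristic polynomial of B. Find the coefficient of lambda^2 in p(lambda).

21

The coefficient of lambda^2 of det(lambda·I - B) is −trace(B).
trace(B) = (-4) + (-10) + (-7) = -21, so the coefficient is 21.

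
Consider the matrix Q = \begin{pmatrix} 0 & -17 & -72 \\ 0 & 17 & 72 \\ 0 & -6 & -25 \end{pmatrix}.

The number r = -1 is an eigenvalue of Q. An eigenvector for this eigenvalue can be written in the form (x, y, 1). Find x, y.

4, -4

We need (Q + 1I)v = 0.
Q + 1I = [[1, -17, -72], [0, 18, 72], [0, -6, -24]].
Row 1: (1)·x + (-17)·y + (-72)·1 = 0
Row 2: (0)·x + (18)·y + (72)·1 = 0
Row 3: (0)·x + (-6)·y + (-24)·1 = 0
Solving gives x = 4, y = -4.
Check: Q·(4, -4, 1) = (-4, 4, -1) = -1·(4, -4, 1).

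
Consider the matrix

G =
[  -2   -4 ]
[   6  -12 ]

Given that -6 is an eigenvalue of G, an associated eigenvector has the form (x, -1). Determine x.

-1

We need (G + 6I)v = 0.
G + 6I = [[4, -4], [6, -6]].
Row 1: (4)·x + (-4)·-1 = 0
Row 2: (6)·x + (-6)·-1 = 0
Solving gives x = -1.
Check: G·(-1, -1) = (6, 6) = -6·(-1, -1).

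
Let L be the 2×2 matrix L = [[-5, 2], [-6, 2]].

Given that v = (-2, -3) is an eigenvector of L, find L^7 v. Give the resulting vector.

First find the eigenvalue: Lv = (4, 6) = -2·(-2, -3), so λ = -2.
Then L^7 v = λ^7·v = (-2)^7·(-2, -3) = -128·(-2, -3) = (256, 384).

(256, 384)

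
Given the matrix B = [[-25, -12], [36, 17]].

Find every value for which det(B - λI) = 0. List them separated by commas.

-7, -1

det(B - sI) = (-25 - s)(17 - s) - (-12)·(36) = s^2 + 8s + 7.
This factors as (s + 7)·(s + 1) = 0.
Eigenvalues: -7, -1.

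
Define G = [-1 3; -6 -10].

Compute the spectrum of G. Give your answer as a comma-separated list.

det(G - lambda·I) = (-1 - lambda)(-10 - lambda) - (3)·(-6) = lambda^2 + 11·lambda + 28.
This factors as (lambda + 7)·(lambda + 4) = 0.
Eigenvalues: -7, -4.

-7, -4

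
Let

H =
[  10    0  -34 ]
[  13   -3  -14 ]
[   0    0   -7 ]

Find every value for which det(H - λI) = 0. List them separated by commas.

-7, -3, 10

Set up det(sI - H) = 0.
Expanding the 3×3 determinant: p(s) = s^3 - 79s - 210.
Since p(-3) = 0, s = -3 is a root.
Dividing by (s + 3) leaves s^2 - 3s - 70.
The quadratic factors as (s + 7)·(s - 10).
Eigenvalues: -7, -3, 10.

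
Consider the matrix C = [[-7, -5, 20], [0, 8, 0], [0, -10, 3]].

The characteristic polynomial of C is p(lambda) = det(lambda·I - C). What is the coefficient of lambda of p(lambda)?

-53

p(lambda) = lambda^3 - 4·lambda^2 - 53·lambda + 168.
The coefficient of lambda is -53.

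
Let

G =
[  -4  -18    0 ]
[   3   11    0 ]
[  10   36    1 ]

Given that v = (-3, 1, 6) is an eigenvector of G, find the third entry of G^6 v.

First find the eigenvalue: Gv = (-6, 2, 12) = 2·(-3, 1, 6), so λ = 2.
Then G^6 v = λ^6·v = 2^6·(-3, 1, 6) = 64·(-3, 1, 6) = (-192, 64, 384).

384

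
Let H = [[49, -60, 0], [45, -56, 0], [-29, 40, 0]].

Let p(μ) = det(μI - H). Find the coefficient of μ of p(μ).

p(μ) = μ^3 + 7μ^2 - 44μ.
The coefficient of μ is -44.

-44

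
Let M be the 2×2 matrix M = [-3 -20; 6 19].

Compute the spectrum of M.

7, 9

det(M - μI) = (-3 - μ)(19 - μ) - (-20)·(6) = μ^2 - 16μ + 63.
This factors as (μ - 7)·(μ - 9) = 0.
Eigenvalues: 7, 9.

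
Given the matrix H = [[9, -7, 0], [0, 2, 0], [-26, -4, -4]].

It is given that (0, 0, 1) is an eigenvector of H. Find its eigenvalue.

Compute Hv: H·(0, 0, 1) = (0, 0, -4).
Since Hv = λv, compare component 3: -4 = λ·1, so λ = -4.

-4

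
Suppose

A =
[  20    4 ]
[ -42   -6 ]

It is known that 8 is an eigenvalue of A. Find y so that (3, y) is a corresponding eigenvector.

-9

We need (A - 8I)v = 0.
A - 8I = [[12, 4], [-42, -14]].
Row 1: (12)·3 + (4)·y = 0
Row 2: (-42)·3 + (-14)·y = 0
Solving gives y = -9.
Check: A·(3, -9) = (24, -72) = 8·(3, -9).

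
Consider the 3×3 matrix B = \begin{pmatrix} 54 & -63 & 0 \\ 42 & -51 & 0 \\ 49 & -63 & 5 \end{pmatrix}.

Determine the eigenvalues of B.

-9, 5, 12

Set up det(rI - B) = 0.
Expanding along the first row, p(r) = r^3 - 8r^2 - 93r + 540.
Since p(-9) = 0, r = -9 is a root.
Dividing by (r + 9) leaves r^2 - 17r + 60.
The quadratic factors as (r - 5)·(r - 12).
Eigenvalues: -9, 5, 12.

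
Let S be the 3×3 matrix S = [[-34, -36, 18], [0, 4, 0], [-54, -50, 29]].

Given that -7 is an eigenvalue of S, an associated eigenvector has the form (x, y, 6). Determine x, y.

4, 0

We need (S + 7I)v = 0.
S + 7I = [[-27, -36, 18], [0, 11, 0], [-54, -50, 36]].
Row 1: (-27)·x + (-36)·y + (18)·6 = 0
Row 2: (0)·x + (11)·y + (0)·6 = 0
Row 3: (-54)·x + (-50)·y + (36)·6 = 0
Solving gives x = 4, y = 0.
Check: S·(4, 0, 6) = (-28, 0, -42) = -7·(4, 0, 6).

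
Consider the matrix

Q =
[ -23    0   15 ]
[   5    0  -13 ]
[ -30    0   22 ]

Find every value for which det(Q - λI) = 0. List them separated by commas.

-8, 0, 7

Compute the characteristic polynomial p(μ) = det(μI - Q).
Expanding along the first row, p(μ) = μ^3 + μ^2 - 56μ.
Try μ = 7: p(7) = 0, so 7 is a root.
Factor out (μ - 7): p(μ) = (μ - 7)·(μ^2 + 8μ).
The quadratic factors as (μ + 8)·μ.
Eigenvalues: -8, 0, 7.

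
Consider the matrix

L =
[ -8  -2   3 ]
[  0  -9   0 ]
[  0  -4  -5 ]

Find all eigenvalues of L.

The characteristic polynomial is p(lambda) = det(lambda·I - L).
Expanding along the first row, p(lambda) = lambda^3 + 22·lambda^2 + 157·lambda + 360.
Try lambda = -9: p(-9) = 0, so -9 is a root.
Dividing by (lambda + 9) leaves lambda^2 + 13·lambda + 40.
The quadratic factors as (lambda + 8)·(lambda + 5).
Eigenvalues: -9, -8, -5.

-9, -8, -5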